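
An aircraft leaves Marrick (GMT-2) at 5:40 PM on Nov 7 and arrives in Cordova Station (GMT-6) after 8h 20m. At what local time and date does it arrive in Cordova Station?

Convert departure to UTC: 5:40 PM + 2:00 = 7:40 PM UTC on Nov 7.
Add 8 hours 20 minutes travel time → 4:00 AM UTC (Nov 8).
Cordova Station is UTC−6:00, so local arrival = 4:00 AM − 6:00 = 10:00 PM on Nov 7.

10:00 PM on November 7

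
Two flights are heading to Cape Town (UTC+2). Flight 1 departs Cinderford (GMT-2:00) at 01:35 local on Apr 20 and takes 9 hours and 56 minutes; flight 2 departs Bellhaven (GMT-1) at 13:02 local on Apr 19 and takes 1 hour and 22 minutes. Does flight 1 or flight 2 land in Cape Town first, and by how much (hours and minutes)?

the second, by 22 hours 7 minutes

Flight 1 in UTC: 01:35 + 2:00 = 03:35 on Apr 20.
+9 hours 56 minutes → arrive 13:31 UTC on Apr 20.
Flight 2 in UTC: 13:02 + 1:00 = 14:02 on Apr 19.
+1 hour 22 minutes → arrive 15:24 UTC on Apr 19.
Flight 2 lands earlier by 22 hours 7 minutes.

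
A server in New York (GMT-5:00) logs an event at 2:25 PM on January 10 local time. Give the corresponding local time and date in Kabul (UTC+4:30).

11:55 PM on January 10

In UTC: 2:25 PM + 5:00 = 7:25 PM on Jan 10.
Kabul is UTC+4:30: 7:25 PM + 4:30 = 11:55 PM on Jan 10.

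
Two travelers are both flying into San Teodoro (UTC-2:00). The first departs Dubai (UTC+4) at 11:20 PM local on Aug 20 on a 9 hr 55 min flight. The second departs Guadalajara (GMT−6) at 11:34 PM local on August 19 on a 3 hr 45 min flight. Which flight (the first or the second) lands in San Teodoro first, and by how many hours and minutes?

the second, by 19 hours 56 minutes

Flight 1 in UTC: 11:20 PM − 4:00 = 7:20 PM on Aug 20.
+9 hours and 55 minutes → arrive 5:15 AM UTC on Aug 21.
Flight 2 in UTC: 11:34 PM + 6:00 = 5:34 AM on Aug 20.
+3 hours and 45 minutes → arrive 9:19 AM UTC on Aug 20.
Flight 2 lands earlier by 19 hours 56 minutes.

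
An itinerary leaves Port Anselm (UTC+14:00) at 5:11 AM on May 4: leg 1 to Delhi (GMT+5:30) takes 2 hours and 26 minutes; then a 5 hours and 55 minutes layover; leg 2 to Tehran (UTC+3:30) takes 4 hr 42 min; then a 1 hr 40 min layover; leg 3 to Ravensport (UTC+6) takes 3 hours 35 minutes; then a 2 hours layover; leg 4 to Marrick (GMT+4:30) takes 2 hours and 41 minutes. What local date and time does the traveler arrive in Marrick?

6:40 PM on May 4

Convert departure to UTC: 5:11 AM − 14:00 = 3:11 PM UTC on May 3.
Add 2 hours and 26 minutes leg 1 → 5:37 PM UTC.
Add 5 hours 55 minutes layover in Delhi → 11:32 PM UTC.
Add 4 hours and 42 minutes leg 2 → 4:14 AM UTC (May 4).
Add 1 hour and 40 minutes layover in Tehran → 5:54 AM UTC.
Add 3 hours and 35 minutes leg 3 → 9:29 AM UTC.
Add 2 hours layover in Ravensport → 11:29 AM UTC.
Add 2 hours 41 minutes leg 4 → 2:10 PM UTC.
Marrick is UTC+4:30, so local arrival = 2:10 PM + 4:30 = 6:40 PM on May 4.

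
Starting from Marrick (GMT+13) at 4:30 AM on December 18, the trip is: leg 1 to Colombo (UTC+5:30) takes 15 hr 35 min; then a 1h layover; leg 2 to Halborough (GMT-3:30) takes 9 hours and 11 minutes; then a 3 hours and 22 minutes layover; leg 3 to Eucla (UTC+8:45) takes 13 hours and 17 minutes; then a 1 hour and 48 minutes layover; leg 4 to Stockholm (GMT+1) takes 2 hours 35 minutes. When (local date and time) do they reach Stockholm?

3:18 PM on Dec 19

Convert departure to UTC: 4:30 AM − 13:00 = 3:30 PM UTC on Dec 17.
Add 15 hours 35 minutes leg 1 → 7:05 AM UTC (Dec 18).
Add 1 hour layover in Colombo → 8:05 AM UTC.
Add 9 hours 11 minutes leg 2 → 5:16 PM UTC.
Add 3 hours and 22 minutes layover in Halborough → 8:38 PM UTC.
Add 13 hours and 17 minutes leg 3 → 9:55 AM UTC (Dec 19).
Add 1 hour 48 minutes layover in Eucla → 11:43 AM UTC.
Add 2 hours 35 minutes leg 4 → 2:18 PM UTC.
Stockholm is UTC+1:00, so local arrival = 2:18 PM + 1:00 = 3:18 PM on Dec 19.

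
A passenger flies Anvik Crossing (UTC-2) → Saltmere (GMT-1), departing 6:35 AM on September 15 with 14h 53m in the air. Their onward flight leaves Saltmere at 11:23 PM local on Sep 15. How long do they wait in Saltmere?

55 minutes

Convert departure to UTC: 6:35 AM + 2:00 = 8:35 AM UTC on Sep 15.
Add 14 hours and 53 minutes flight time → 11:28 PM UTC.
Saltmere is UTC−1:00, so local arrival = 11:28 PM − 1:00 = 10:28 PM on Sep 15.
Layover = 11:23 PM − 10:28 PM = 55 minutes.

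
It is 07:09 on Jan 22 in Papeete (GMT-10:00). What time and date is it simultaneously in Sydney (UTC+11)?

In UTC: 07:09 + 10:00 = 17:09 on Jan 22.
Sydney is UTC+11:00: 17:09 + 11:00 = 04:09 on Jan 23.

04:09 on January 23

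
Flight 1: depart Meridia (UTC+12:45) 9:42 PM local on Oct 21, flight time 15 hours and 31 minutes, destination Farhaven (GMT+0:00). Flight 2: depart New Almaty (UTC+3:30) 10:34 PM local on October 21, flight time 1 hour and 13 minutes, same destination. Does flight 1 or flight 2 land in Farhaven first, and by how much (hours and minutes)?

the second, by 4 hours 11 minutes

Flight 1 in UTC: 9:42 PM − 12:45 = 8:57 AM on Oct 21.
+15 hours and 31 minutes → arrive 12:28 AM UTC on Oct 22.
Flight 2 in UTC: 10:34 PM − 3:30 = 7:04 PM on Oct 21.
+1 hour 13 minutes → arrive 8:17 PM UTC on Oct 21.
Flight 2 lands earlier by 4 hours 11 minutes.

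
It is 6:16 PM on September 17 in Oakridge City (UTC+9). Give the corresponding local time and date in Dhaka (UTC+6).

3:16 PM on September 17

In UTC: 6:16 PM − 9:00 = 9:16 AM on Sep 17.
Dhaka is UTC+6:00: 9:16 AM + 6:00 = 3:16 PM on Sep 17.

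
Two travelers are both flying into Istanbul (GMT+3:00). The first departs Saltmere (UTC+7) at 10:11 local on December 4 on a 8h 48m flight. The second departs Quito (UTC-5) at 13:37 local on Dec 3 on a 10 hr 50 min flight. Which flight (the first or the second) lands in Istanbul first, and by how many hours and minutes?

the second, by 6 hours 32 minutes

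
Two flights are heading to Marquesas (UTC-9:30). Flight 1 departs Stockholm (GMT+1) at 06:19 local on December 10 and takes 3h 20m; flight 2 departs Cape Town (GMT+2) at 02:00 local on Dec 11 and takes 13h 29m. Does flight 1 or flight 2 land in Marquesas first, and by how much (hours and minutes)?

Flight 1 in UTC: 06:19 − 1:00 = 05:19 on Dec 10.
+3 hours 20 minutes → arrive 08:39 UTC on Dec 10.
Flight 2 in UTC: 02:00 − 2:00 = 00:00 on Dec 11.
+13 hours 29 minutes → arrive 13:29 UTC on Dec 11.
Flight 1 lands earlier by 28 hours 50 minutes.

the first, by 28 hours 50 minutes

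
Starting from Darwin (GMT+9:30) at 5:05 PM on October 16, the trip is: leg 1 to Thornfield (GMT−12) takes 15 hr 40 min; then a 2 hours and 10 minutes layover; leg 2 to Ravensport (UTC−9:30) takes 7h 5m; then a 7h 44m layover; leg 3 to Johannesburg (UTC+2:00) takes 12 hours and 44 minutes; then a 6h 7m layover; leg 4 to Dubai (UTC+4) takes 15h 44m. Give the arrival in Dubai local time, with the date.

Convert departure to UTC: 5:05 PM − 9:30 = 7:35 AM UTC on Oct 16.
Add 15 hours and 40 minutes leg 1 → 11:15 PM UTC.
Add 2 hours 10 minutes layover in Thornfield → 1:25 AM UTC (Oct 17).
Add 7 hours and 5 minutes leg 2 → 8:30 AM UTC.
Add 7 hours 44 minutes layover in Ravensport → 4:14 PM UTC.
Add 12 hours and 44 minutes leg 3 → 4:58 AM UTC (Oct 18).
Add 6 hours 7 minutes layover in Johannesburg → 11:05 AM UTC.
Add 15 hours 44 minutes leg 4 → 2:49 AM UTC (Oct 19).
Dubai is UTC+4:00, so local arrival = 2:49 AM + 4:00 = 6:49 AM on Oct 19.

6:49 AM on Oct 19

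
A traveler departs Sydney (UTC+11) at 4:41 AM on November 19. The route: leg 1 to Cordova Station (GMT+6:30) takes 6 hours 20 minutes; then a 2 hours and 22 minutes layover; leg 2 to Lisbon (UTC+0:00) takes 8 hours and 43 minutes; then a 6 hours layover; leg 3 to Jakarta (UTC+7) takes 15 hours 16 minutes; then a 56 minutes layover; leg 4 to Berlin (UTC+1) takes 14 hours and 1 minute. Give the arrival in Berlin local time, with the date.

12:19 AM on November 21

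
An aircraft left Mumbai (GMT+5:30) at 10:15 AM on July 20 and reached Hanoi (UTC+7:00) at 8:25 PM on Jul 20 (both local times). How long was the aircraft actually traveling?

Hanoi is 1:30 ahead of Mumbai.
Clock-face elapsed time (ignoring zones) is 10 hours 10 minutes.
Actual elapsed = 10 hours 10 minutes − 1:30 = 8 hours 40 minutes.

8 hours 40 minutes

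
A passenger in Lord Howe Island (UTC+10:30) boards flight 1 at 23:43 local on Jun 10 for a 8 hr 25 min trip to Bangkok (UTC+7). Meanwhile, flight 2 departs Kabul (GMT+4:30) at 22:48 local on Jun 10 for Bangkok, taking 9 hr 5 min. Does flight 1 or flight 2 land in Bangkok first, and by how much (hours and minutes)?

Flight 1 in UTC: 23:43 − 10:30 = 13:13 on Jun 10.
+8 hours and 25 minutes → arrive 21:38 UTC on Jun 10.
Flight 2 in UTC: 22:48 − 4:30 = 18:18 on Jun 10.
+9 hours and 5 minutes → arrive 03:23 UTC on Jun 11.
Flight 1 lands earlier by 5 hours 45 minutes.

the first, by 5 hours 45 minutes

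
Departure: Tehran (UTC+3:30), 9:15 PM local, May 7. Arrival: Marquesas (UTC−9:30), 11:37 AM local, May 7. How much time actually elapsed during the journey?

3 hours 22 minutes

Marquesas is 13:00 behind Tehran.
Clock-face elapsed time (ignoring zones) is −9 hours 38 minutes.
Actual elapsed = −9 hours 38 minutes + 13:00 = 3 hours 22 minutes.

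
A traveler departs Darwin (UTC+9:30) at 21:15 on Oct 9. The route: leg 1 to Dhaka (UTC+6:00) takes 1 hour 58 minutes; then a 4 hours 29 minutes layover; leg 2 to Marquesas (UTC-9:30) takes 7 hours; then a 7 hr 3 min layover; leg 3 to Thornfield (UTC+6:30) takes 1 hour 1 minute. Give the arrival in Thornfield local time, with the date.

15:46 on Oct 10

Convert departure to UTC: 21:15 − 9:30 = 11:45 UTC on Oct 9.
Add 1 hour 58 minutes leg 1 → 13:43 UTC.
Add 4 hours and 29 minutes layover in Dhaka → 18:12 UTC.
Add 7 hours leg 2 → 01:12 UTC (Oct 10).
Add 7 hours 3 minutes layover in Marquesas → 08:15 UTC.
Add 1 hour 1 minute leg 3 → 09:16 UTC.
Thornfield is UTC+6:30, so local arrival = 09:16 + 6:30 = 15:46 on Oct 10.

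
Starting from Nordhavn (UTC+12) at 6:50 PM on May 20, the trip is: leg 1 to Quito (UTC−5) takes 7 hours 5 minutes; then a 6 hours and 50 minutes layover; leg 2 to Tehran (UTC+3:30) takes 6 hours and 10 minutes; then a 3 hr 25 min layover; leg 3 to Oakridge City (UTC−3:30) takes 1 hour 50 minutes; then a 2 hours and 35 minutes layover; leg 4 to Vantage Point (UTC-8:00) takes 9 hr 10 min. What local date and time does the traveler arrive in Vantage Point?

11:55 AM on May 21

Convert departure to UTC: 6:50 PM − 12:00 = 6:50 AM UTC on May 20.
Add 7 hours 5 minutes leg 1 → 1:55 PM UTC.
Add 6 hours 50 minutes layover in Quito → 8:45 PM UTC.
Add 6 hours and 10 minutes leg 2 → 2:55 AM UTC (May 21).
Add 3 hours 25 minutes layover in Tehran → 6:20 AM UTC.
Add 1 hour 50 minutes leg 3 → 8:10 AM UTC.
Add 2 hours 35 minutes layover in Oakridge City → 10:45 AM UTC.
Add 9 hours and 10 minutes leg 4 → 7:55 PM UTC.
Vantage Point is UTC−8:00, so local arrival = 7:55 PM − 8:00 = 11:55 AM on May 21.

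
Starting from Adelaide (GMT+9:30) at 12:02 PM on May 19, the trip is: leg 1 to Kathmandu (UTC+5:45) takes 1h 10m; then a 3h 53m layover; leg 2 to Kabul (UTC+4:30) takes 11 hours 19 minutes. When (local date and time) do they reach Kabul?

11:24 PM on May 19

Convert departure to UTC: 12:02 PM − 9:30 = 2:32 AM UTC on May 19.
Add 1 hour and 10 minutes leg 1 → 3:42 AM UTC.
Add 3 hours 53 minutes layover in Kathmandu → 7:35 AM UTC.
Add 11 hours and 19 minutes leg 2 → 6:54 PM UTC.
Kabul is UTC+4:30, so local arrival = 6:54 PM + 4:30 = 11:24 PM on May 19.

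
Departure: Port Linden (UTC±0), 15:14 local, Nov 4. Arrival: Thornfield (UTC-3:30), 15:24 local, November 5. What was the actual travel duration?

Thornfield is 3:30 behind Port Linden.
Clock-face elapsed time (ignoring zones) is 24 hours 10 minutes.
Actual elapsed = 24 hours 10 minutes + 3:30 = 27 hours 40 minutes.

27 hours 40 minutes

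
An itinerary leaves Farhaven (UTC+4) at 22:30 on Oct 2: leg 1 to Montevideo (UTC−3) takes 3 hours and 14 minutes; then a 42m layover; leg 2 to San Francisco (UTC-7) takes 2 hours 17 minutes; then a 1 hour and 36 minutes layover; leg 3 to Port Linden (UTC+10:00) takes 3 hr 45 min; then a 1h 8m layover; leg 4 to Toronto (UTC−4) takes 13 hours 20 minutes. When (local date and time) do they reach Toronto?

Convert departure to UTC: 22:30 − 4:00 = 18:30 UTC on Oct 2.
Add 3 hours and 14 minutes leg 1 → 21:44 UTC.
Add 42 minutes layover in Montevideo → 22:26 UTC.
Add 2 hours and 17 minutes leg 2 → 00:43 UTC (Oct 3).
Add 1 hour 36 minutes layover in San Francisco → 02:19 UTC.
Add 3 hours 45 minutes leg 3 → 06:04 UTC.
Add 1 hour and 8 minutes layover in Port Linden → 07:12 UTC.
Add 13 hours and 20 minutes leg 4 → 20:32 UTC.
Toronto is UTC−4:00, so local arrival = 20:32 − 4:00 = 16:32 on Oct 3.

16:32 on Oct 3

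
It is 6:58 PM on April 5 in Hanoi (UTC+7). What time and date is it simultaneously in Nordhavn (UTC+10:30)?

10:28 PM on April 5

In UTC: 6:58 PM − 7:00 = 11:58 AM on Apr 5.
Nordhavn is UTC+10:30: 11:58 AM + 10:30 = 10:28 PM on Apr 5.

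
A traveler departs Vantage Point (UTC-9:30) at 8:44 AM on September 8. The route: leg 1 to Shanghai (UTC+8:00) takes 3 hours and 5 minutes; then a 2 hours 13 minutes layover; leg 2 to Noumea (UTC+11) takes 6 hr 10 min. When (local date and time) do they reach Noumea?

4:42 PM on Sep 9

Convert departure to UTC: 8:44 AM + 9:30 = 6:14 PM UTC on Sep 8.
Add 3 hours and 5 minutes leg 1 → 9:19 PM UTC.
Add 2 hours 13 minutes layover in Shanghai → 11:32 PM UTC.
Add 6 hours 10 minutes leg 2 → 5:42 AM UTC (Sep 9).
Noumea is UTC+11:00, so local arrival = 5:42 AM + 11:00 = 4:42 PM on Sep 9.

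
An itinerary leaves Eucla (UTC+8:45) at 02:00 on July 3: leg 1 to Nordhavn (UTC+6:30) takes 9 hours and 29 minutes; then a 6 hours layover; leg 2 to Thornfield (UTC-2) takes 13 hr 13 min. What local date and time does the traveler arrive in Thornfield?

19:57 on July 3

Convert departure to UTC: 02:00 − 8:45 = 17:15 UTC on Jul 2.
Add 9 hours and 29 minutes leg 1 → 02:44 UTC (Jul 3).
Add 6 hours layover in Nordhavn → 08:44 UTC.
Add 13 hours and 13 minutes leg 2 → 21:57 UTC.
Thornfield is UTC−2:00, so local arrival = 21:57 − 2:00 = 19:57 on Jul 3.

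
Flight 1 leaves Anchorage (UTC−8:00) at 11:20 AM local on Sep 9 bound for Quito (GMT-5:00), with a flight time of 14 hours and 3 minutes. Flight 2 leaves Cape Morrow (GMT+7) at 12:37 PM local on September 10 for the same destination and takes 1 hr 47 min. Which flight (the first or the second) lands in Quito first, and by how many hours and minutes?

the second, by 1 hour 59 minutes

Flight 1 in UTC: 11:20 AM + 8:00 = 7:20 PM on Sep 9.
+14 hours 3 minutes → arrive 9:23 AM UTC on Sep 10.
Flight 2 in UTC: 12:37 PM − 7:00 = 5:37 AM on Sep 10.
+1 hour 47 minutes → arrive 7:24 AM UTC on Sep 10.
Flight 2 lands earlier by 1 hour 59 minutes.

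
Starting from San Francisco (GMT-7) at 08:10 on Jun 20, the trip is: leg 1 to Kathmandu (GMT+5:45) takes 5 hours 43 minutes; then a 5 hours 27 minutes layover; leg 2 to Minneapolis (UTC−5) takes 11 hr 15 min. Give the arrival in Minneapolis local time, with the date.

Convert departure to UTC: 08:10 + 7:00 = 15:10 UTC on Jun 20.
Add 5 hours and 43 minutes leg 1 → 20:53 UTC.
Add 5 hours and 27 minutes layover in Kathmandu → 02:20 UTC (Jun 21).
Add 11 hours and 15 minutes leg 2 → 13:35 UTC.
Minneapolis is UTC−5:00, so local arrival = 13:35 − 5:00 = 08:35 on Jun 21.

08:35 on Jun 21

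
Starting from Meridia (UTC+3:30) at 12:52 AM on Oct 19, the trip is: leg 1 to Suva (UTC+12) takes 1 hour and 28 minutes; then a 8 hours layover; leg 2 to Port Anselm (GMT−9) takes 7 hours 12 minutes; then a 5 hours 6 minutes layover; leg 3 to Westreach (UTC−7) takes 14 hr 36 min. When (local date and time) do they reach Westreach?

2:44 AM on Oct 20

Convert departure to UTC: 12:52 AM − 3:30 = 9:22 PM UTC on Oct 18.
Add 1 hour 28 minutes leg 1 → 10:50 PM UTC.
Add 8 hours layover in Suva → 6:50 AM UTC (Oct 19).
Add 7 hours and 12 minutes leg 2 → 2:02 PM UTC.
Add 5 hours 6 minutes layover in Port Anselm → 7:08 PM UTC.
Add 14 hours 36 minutes leg 3 → 9:44 AM UTC (Oct 20).
Westreach is UTC−7:00, so local arrival = 9:44 AM − 7:00 = 2:44 AM on Oct 20.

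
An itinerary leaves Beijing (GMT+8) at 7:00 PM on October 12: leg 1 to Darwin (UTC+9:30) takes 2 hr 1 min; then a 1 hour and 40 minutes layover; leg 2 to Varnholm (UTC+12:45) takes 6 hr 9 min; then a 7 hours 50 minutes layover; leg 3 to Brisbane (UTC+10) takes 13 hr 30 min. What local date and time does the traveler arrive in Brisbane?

Convert departure to UTC: 7:00 PM − 8:00 = 11:00 AM UTC on Oct 12.
Add 2 hours and 1 minute leg 1 → 1:01 PM UTC.
Add 1 hour 40 minutes layover in Darwin → 2:41 PM UTC.
Add 6 hours and 9 minutes leg 2 → 8:50 PM UTC.
Add 7 hours and 50 minutes layover in Varnholm → 4:40 AM UTC (Oct 13).
Add 13 hours and 30 minutes leg 3 → 6:10 PM UTC.
Brisbane is UTC+10:00, so local arrival = 6:10 PM + 10:00 = 4:10 AM on Oct 14.

4:10 AM on October 14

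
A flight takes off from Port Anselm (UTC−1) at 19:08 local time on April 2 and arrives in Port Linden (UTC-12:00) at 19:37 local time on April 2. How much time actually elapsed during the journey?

11 hours 29 minutes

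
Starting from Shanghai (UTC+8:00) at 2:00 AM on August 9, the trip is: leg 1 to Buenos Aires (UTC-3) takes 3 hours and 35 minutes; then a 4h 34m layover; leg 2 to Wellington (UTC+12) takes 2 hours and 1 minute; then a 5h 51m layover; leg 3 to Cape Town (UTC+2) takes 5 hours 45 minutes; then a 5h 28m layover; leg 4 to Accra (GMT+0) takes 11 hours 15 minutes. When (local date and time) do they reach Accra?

Convert departure to UTC: 2:00 AM − 8:00 = 6:00 PM UTC on Aug 8.
Add 3 hours 35 minutes leg 1 → 9:35 PM UTC.
Add 4 hours 34 minutes layover in Buenos Aires → 2:09 AM UTC (Aug 9).
Add 2 hours 1 minute leg 2 → 4:10 AM UTC.
Add 5 hours and 51 minutes layover in Wellington → 10:01 AM UTC.
Add 5 hours and 45 minutes leg 3 → 3:46 PM UTC.
Add 5 hours 28 minutes layover in Cape Town → 9:14 PM UTC.
Add 11 hours 15 minutes leg 4 → 8:29 AM UTC (Aug 10).
Accra is UTC+0, so local arrival is the same: 8:29 AM on Aug 10.

8:29 AM on August 10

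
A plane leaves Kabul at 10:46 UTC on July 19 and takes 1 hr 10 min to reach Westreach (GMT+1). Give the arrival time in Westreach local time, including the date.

Departure is given in UTC: 10:46 on Jul 19.
Add 1 hour and 10 minutes → 11:56 UTC.
Westreach is UTC+1:00: 11:56 + 1:00 = 12:56 on Jul 19.

12:56 on Jul 19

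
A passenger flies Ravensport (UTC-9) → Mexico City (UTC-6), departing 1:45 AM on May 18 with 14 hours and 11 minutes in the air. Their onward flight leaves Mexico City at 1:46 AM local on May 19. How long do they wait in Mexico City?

6 hours 50 minutes

Convert departure to UTC: 1:45 AM + 9:00 = 10:45 AM UTC on May 18.
Add 14 hours 11 minutes flight time → 12:56 AM UTC (May 19).
Mexico City is UTC−6:00, so local arrival = 12:56 AM − 6:00 = 6:56 PM on May 18.
Layover = 1:46 AM − 6:56 PM (+1 day) = 6 hours 50 minutes.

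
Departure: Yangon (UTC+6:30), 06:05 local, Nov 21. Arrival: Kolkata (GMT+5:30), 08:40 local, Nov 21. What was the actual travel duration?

Kolkata is 1:00 behind Yangon.
Clock-face elapsed time (ignoring zones) is 2 hours 35 minutes.
Actual elapsed = 2 hours 35 minutes + 1:00 = 3 hours 35 minutes.

3 hours 35 minutes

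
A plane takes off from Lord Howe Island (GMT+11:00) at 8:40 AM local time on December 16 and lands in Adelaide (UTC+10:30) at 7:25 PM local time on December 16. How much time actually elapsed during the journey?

Departure in UTC: 8:40 AM − 11:00 = 9:40 PM on Dec 15.
Arrival in UTC: 7:25 PM − 10:30 = 8:55 AM on Dec 16.
Elapsed = 8:55 AM − 9:40 PM (+1 day) = 11 hours 15 minutes.

11 hours 15 minutes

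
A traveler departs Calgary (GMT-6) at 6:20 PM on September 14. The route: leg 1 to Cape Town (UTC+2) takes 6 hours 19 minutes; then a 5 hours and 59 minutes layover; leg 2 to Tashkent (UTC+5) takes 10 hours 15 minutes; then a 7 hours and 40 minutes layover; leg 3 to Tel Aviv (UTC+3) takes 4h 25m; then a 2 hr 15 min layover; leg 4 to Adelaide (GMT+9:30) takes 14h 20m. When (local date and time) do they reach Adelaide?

Convert departure to UTC: 6:20 PM + 6:00 = 12:20 AM UTC on Sep 15.
Add 6 hours and 19 minutes leg 1 → 6:39 AM UTC.
Add 5 hours and 59 minutes layover in Cape Town → 12:38 PM UTC.
Add 10 hours and 15 minutes leg 2 → 10:53 PM UTC.
Add 7 hours and 40 minutes layover in Tashkent → 6:33 AM UTC (Sep 16).
Add 4 hours and 25 minutes leg 3 → 10:58 AM UTC.
Add 2 hours and 15 minutes layover in Tel Aviv → 1:13 PM UTC.
Add 14 hours and 20 minutes leg 4 → 3:33 AM UTC (Sep 17).
Adelaide is UTC+9:30, so local arrival = 3:33 AM + 9:30 = 1:03 PM on Sep 17.

1:03 PM on September 17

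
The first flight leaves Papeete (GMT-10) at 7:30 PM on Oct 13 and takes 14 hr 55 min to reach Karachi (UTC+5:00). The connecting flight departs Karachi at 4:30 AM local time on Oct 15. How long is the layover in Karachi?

Convert departure to UTC: 7:30 PM + 10:00 = 5:30 AM UTC on Oct 14.
Add 14 hours and 55 minutes flight time → 8:25 PM UTC.
Karachi is UTC+5:00, so local arrival = 8:25 PM + 5:00 = 1:25 AM on Oct 15.
Layover = 4:30 AM − 1:25 AM = 3 hours 5 minutes.

3 hours 5 minutes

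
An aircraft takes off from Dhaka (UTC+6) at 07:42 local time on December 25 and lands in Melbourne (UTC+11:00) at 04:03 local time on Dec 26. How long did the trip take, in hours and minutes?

Departure in UTC: 07:42 − 6:00 = 01:42 on Dec 25.
Arrival in UTC: 04:03 − 11:00 = 17:03 on Dec 25.
Elapsed = 17:03 − 01:42 = 15 hours 21 minutes.

15 hours 21 minutes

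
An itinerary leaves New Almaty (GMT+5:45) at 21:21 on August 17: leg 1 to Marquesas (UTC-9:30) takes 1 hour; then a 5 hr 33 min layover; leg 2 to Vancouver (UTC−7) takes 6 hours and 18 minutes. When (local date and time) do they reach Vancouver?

21:27 on Aug 17

Convert departure to UTC: 21:21 − 5:45 = 15:36 UTC on Aug 17.
Add 1 hour leg 1 → 16:36 UTC.
Add 5 hours and 33 minutes layover in Marquesas → 22:09 UTC.
Add 6 hours and 18 minutes leg 2 → 04:27 UTC (Aug 18).
Vancouver is UTC−7:00, so local arrival = 04:27 − 7:00 = 21:27 on Aug 17.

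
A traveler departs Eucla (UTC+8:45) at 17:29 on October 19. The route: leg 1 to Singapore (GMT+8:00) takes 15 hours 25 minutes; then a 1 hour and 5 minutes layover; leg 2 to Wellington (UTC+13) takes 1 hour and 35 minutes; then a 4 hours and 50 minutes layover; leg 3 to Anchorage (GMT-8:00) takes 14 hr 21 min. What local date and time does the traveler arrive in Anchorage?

Convert departure to UTC: 17:29 − 8:45 = 08:44 UTC on Oct 19.
Add 15 hours 25 minutes leg 1 → 00:09 UTC (Oct 20).
Add 1 hour 5 minutes layover in Singapore → 01:14 UTC.
Add 1 hour 35 minutes leg 2 → 02:49 UTC.
Add 4 hours 50 minutes layover in Wellington → 07:39 UTC.
Add 14 hours and 21 minutes leg 3 → 22:00 UTC.
Anchorage is UTC−8:00, so local arrival = 22:00 − 8:00 = 14:00 on Oct 20.

14:00 on October 20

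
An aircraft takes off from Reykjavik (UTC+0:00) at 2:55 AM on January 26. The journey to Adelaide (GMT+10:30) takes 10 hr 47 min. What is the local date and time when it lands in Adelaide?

Adelaide is 10:30 ahead of Reykjavik.
After 10 hours and 47 minutes it is 1:42 PM in Reykjavik.
Shift by the zone difference: 1:42 PM + 10:30 = 12:12 AM on Jan 27 in Adelaide.

12:12 AM on January 27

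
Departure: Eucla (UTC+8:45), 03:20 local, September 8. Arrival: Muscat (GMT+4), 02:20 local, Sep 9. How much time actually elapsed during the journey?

Muscat is 4:45 behind Eucla.
Clock-face elapsed time (ignoring zones) is 23 hours.
Actual elapsed = 23 hours + 4:45 = 27 hours 45 minutes.

27 hours 45 minutes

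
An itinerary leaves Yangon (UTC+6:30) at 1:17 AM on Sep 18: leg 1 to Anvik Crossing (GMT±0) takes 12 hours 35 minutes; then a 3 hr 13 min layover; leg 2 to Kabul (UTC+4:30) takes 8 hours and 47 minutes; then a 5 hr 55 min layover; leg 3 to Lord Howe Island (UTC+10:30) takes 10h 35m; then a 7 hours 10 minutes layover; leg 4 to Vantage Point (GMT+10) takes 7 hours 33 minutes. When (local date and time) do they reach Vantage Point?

12:35 PM on Sep 20

Convert departure to UTC: 1:17 AM − 6:30 = 6:47 PM UTC on Sep 17.
Add 12 hours and 35 minutes leg 1 → 7:22 AM UTC (Sep 18).
Add 3 hours and 13 minutes layover in Anvik Crossing → 10:35 AM UTC.
Add 8 hours and 47 minutes leg 2 → 7:22 PM UTC.
Add 5 hours 55 minutes layover in Kabul → 1:17 AM UTC (Sep 19).
Add 10 hours 35 minutes leg 3 → 11:52 AM UTC.
Add 7 hours 10 minutes layover in Lord Howe Island → 7:02 PM UTC.
Add 7 hours and 33 minutes leg 4 → 2:35 AM UTC (Sep 20).
Vantage Point is UTC+10:00, so local arrival = 2:35 AM + 10:00 = 12:35 PM on Sep 20.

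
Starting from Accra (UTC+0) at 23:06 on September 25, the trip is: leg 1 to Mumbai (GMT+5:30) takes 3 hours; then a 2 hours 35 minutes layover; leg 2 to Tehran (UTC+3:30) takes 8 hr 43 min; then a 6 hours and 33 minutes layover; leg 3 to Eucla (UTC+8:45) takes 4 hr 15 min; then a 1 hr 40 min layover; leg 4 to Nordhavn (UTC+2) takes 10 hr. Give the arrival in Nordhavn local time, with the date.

13:52 on September 27

Accra is at UTC+0, so departure is already 23:06 UTC on Sep 25.
Add 3 hours leg 1 → 02:06 UTC (Sep 26).
Add 2 hours and 35 minutes layover in Mumbai → 04:41 UTC.
Add 8 hours 43 minutes leg 2 → 13:24 UTC.
Add 6 hours and 33 minutes layover in Tehran → 19:57 UTC.
Add 4 hours and 15 minutes leg 3 → 00:12 UTC (Sep 27).
Add 1 hour 40 minutes layover in Eucla → 01:52 UTC.
Add 10 hours leg 4 → 11:52 UTC.
Nordhavn is UTC+2:00, so local arrival = 11:52 + 2:00 = 13:52 on Sep 27.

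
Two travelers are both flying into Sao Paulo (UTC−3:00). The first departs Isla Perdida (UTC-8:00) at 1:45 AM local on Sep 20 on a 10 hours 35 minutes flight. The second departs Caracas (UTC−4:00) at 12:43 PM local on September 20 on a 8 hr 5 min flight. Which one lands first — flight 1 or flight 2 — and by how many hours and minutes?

the first, by 4 hours 28 minutes

Flight 1 in UTC: 1:45 AM + 8:00 = 9:45 AM on Sep 20.
+10 hours and 35 minutes → arrive 8:20 PM UTC on Sep 20.
Flight 2 in UTC: 12:43 PM + 4:00 = 4:43 PM on Sep 20.
+8 hours 5 minutes → arrive 12:48 AM UTC on Sep 21.
Flight 1 lands earlier by 4 hours 28 minutes.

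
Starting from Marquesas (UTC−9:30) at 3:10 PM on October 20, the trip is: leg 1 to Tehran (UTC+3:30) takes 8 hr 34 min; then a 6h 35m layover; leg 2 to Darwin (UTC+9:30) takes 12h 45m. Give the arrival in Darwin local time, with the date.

2:04 PM on Oct 22

Convert departure to UTC: 3:10 PM + 9:30 = 12:40 AM UTC on Oct 21.
Add 8 hours 34 minutes leg 1 → 9:14 AM UTC.
Add 6 hours and 35 minutes layover in Tehran → 3:49 PM UTC.
Add 12 hours and 45 minutes leg 2 → 4:34 AM UTC (Oct 22).
Darwin is UTC+9:30, so local arrival = 4:34 AM + 9:30 = 2:04 PM on Oct 22.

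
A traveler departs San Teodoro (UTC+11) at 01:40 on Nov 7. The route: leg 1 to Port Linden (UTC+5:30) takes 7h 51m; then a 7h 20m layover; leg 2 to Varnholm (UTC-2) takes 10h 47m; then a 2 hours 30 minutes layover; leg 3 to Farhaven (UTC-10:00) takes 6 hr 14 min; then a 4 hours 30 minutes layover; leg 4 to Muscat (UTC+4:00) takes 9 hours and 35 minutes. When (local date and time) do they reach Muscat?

Convert departure to UTC: 01:40 − 11:00 = 14:40 UTC on Nov 6.
Add 7 hours and 51 minutes leg 1 → 22:31 UTC.
Add 7 hours 20 minutes layover in Port Linden → 05:51 UTC (Nov 7).
Add 10 hours and 47 minutes leg 2 → 16:38 UTC.
Add 2 hours and 30 minutes layover in Varnholm → 19:08 UTC.
Add 6 hours 14 minutes leg 3 → 01:22 UTC (Nov 8).
Add 4 hours and 30 minutes layover in Farhaven → 05:52 UTC.
Add 9 hours 35 minutes leg 4 → 15:27 UTC.
Muscat is UTC+4:00, so local arrival = 15:27 + 4:00 = 19:27 on Nov 8.

19:27 on November 8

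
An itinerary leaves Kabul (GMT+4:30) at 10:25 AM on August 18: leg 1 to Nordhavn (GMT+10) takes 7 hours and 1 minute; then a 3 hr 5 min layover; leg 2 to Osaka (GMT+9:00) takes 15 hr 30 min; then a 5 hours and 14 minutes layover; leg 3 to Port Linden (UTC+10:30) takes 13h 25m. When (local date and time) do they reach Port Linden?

12:40 PM on Aug 20

Convert departure to UTC: 10:25 AM − 4:30 = 5:55 AM UTC on Aug 18.
Add 7 hours 1 minute leg 1 → 12:56 PM UTC.
Add 3 hours 5 minutes layover in Nordhavn → 4:01 PM UTC.
Add 15 hours and 30 minutes leg 2 → 7:31 AM UTC (Aug 19).
Add 5 hours and 14 minutes layover in Osaka → 12:45 PM UTC.
Add 13 hours 25 minutes leg 3 → 2:10 AM UTC (Aug 20).
Port Linden is UTC+10:30, so local arrival = 2:10 AM + 10:30 = 12:40 PM on Aug 20.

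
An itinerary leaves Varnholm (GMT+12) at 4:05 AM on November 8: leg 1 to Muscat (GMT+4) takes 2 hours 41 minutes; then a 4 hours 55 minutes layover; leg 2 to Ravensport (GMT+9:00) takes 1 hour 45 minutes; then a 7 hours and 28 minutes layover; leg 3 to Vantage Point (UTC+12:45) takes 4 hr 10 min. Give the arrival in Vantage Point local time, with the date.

Convert departure to UTC: 4:05 AM − 12:00 = 4:05 PM UTC on Nov 7.
Add 2 hours 41 minutes leg 1 → 6:46 PM UTC.
Add 4 hours 55 minutes layover in Muscat → 11:41 PM UTC.
Add 1 hour 45 minutes leg 2 → 1:26 AM UTC (Nov 8).
Add 7 hours and 28 minutes layover in Ravensport → 8:54 AM UTC.
Add 4 hours and 10 minutes leg 3 → 1:04 PM UTC.
Vantage Point is UTC+12:45, so local arrival = 1:04 PM + 12:45 = 1:49 AM on Nov 9.

1:49 AM on November 9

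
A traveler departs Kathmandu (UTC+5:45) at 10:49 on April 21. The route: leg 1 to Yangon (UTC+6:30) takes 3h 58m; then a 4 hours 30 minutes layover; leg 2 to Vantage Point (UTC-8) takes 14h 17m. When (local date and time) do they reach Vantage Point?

Convert departure to UTC: 10:49 − 5:45 = 05:04 UTC on Apr 21.
Add 3 hours and 58 minutes leg 1 → 09:02 UTC.
Add 4 hours 30 minutes layover in Yangon → 13:32 UTC.
Add 14 hours and 17 minutes leg 2 → 03:49 UTC (Apr 22).
Vantage Point is UTC−8:00, so local arrival = 03:49 − 8:00 = 19:49 on Apr 21.

19:49 on April 21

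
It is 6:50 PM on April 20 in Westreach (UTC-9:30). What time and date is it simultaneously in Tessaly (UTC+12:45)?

Tessaly is 22:15 ahead of Westreach.
Shift by the zone difference: 6:50 PM + 22:15 = 5:05 PM on Apr 21 in Tessaly.

5:05 PM on April 21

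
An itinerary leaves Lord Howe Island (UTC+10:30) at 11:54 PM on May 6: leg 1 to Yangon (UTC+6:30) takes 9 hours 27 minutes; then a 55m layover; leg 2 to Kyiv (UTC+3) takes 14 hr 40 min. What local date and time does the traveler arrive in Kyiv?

5:26 PM on May 7

Convert departure to UTC: 11:54 PM − 10:30 = 1:24 PM UTC on May 6.
Add 9 hours 27 minutes leg 1 → 10:51 PM UTC.
Add 55 minutes layover in Yangon → 11:46 PM UTC.
Add 14 hours and 40 minutes leg 2 → 2:26 PM UTC (May 7).
Kyiv is UTC+3:00, so local arrival = 2:26 PM + 3:00 = 5:26 PM on May 7.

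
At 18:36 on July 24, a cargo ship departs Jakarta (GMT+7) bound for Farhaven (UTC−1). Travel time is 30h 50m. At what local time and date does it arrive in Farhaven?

Convert departure to UTC: 18:36 − 7:00 = 11:36 UTC on Jul 24.
Add 30 hours and 50 minutes travel time → 18:26 UTC (Jul 25).
Farhaven is UTC−1:00, so local arrival = 18:26 − 1:00 = 17:26 on Jul 25.

17:26 on July 25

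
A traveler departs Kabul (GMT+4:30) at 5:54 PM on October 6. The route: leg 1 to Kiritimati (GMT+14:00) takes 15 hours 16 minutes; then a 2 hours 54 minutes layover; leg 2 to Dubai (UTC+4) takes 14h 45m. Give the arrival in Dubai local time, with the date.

Convert departure to UTC: 5:54 PM − 4:30 = 1:24 PM UTC on Oct 6.
Add 15 hours 16 minutes leg 1 → 4:40 AM UTC (Oct 7).
Add 2 hours 54 minutes layover in Kiritimati → 7:34 AM UTC.
Add 14 hours 45 minutes leg 2 → 10:19 PM UTC.
Dubai is UTC+4:00, so local arrival = 10:19 PM + 4:00 = 2:19 AM on Oct 8.

2:19 AM on October 8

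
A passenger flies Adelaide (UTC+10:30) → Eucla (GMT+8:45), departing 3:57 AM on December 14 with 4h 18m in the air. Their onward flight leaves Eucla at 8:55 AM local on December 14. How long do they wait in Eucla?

Convert departure to UTC: 3:57 AM − 10:30 = 5:27 PM UTC on Dec 13.
Add 4 hours and 18 minutes flight time → 9:45 PM UTC.
Eucla is UTC+8:45, so local arrival = 9:45 PM + 8:45 = 6:30 AM on Dec 14.
Layover = 8:55 AM − 6:30 AM = 2 hours 25 minutes.

2 hours 25 minutes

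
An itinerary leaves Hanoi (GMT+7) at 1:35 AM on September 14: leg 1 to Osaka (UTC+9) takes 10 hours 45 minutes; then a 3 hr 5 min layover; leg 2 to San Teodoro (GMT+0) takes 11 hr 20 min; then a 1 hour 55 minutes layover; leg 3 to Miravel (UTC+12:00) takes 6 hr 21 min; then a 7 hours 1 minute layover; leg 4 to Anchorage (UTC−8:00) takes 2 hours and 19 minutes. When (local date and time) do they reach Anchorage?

Convert departure to UTC: 1:35 AM − 7:00 = 6:35 PM UTC on Sep 13.
Add 10 hours and 45 minutes leg 1 → 5:20 AM UTC (Sep 14).
Add 3 hours and 5 minutes layover in Osaka → 8:25 AM UTC.
Add 11 hours 20 minutes leg 2 → 7:45 PM UTC.
Add 1 hour and 55 minutes layover in San Teodoro → 9:40 PM UTC.
Add 6 hours 21 minutes leg 3 → 4:01 AM UTC (Sep 15).
Add 7 hours and 1 minute layover in Miravel → 11:02 AM UTC.
Add 2 hours 19 minutes leg 4 → 1:21 PM UTC.
Anchorage is UTC−8:00, so local arrival = 1:21 PM − 8:00 = 5:21 AM on Sep 15.

5:21 AM on September 15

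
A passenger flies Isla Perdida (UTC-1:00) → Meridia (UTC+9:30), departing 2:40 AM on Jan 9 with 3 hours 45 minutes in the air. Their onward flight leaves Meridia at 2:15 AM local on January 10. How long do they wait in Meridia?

9 hours 20 minutes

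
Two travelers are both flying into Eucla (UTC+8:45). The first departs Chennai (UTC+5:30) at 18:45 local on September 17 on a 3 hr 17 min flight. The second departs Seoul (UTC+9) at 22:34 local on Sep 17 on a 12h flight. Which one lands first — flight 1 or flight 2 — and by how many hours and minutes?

the first, by 9 hours 2 minutes

Flight 1 in UTC: 18:45 − 5:30 = 13:15 on Sep 17.
+3 hours and 17 minutes → arrive 16:32 UTC on Sep 17.
Flight 2 in UTC: 22:34 − 9:00 = 13:34 on Sep 17.
+12 hours → arrive 01:34 UTC on Sep 18.
Flight 1 lands earlier by 9 hours 2 minutes.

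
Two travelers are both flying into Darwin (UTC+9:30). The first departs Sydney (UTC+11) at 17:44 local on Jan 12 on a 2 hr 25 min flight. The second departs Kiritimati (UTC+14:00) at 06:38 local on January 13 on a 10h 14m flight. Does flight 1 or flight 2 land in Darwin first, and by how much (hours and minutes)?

Flight 1 in UTC: 17:44 − 11:00 = 06:44 on Jan 12.
+2 hours and 25 minutes → arrive 09:09 UTC on Jan 12.
Flight 2 in UTC: 06:38 − 14:00 = 16:38 on Jan 12.
+10 hours and 14 minutes → arrive 02:52 UTC on Jan 13.
Flight 1 lands earlier by 17 hours 43 minutes.

the first, by 17 hours 43 minutes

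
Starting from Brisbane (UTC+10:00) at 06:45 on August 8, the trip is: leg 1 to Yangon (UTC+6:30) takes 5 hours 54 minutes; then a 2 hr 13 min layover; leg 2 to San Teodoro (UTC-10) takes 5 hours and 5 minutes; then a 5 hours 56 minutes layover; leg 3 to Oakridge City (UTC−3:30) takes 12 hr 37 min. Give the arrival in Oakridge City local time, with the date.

01:00 on August 9

Convert departure to UTC: 06:45 − 10:00 = 20:45 UTC on Aug 7.
Add 5 hours 54 minutes leg 1 → 02:39 UTC (Aug 8).
Add 2 hours 13 minutes layover in Yangon → 04:52 UTC.
Add 5 hours and 5 minutes leg 2 → 09:57 UTC.
Add 5 hours 56 minutes layover in San Teodoro → 15:53 UTC.
Add 12 hours 37 minutes leg 3 → 04:30 UTC (Aug 9).
Oakridge City is UTC−3:30, so local arrival = 04:30 − 3:30 = 01:00 on Aug 9.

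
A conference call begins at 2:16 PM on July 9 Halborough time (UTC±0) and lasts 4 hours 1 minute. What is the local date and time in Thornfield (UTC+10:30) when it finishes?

Halborough is at UTC+0, so start is already 2:16 PM UTC on Jul 9.
Add 4 hours 1 minute duration → 6:17 PM UTC.
Thornfield is UTC+10:30, so local end time = 6:17 PM + 10:30 = 4:47 AM on Jul 10.

4:47 AM on July 10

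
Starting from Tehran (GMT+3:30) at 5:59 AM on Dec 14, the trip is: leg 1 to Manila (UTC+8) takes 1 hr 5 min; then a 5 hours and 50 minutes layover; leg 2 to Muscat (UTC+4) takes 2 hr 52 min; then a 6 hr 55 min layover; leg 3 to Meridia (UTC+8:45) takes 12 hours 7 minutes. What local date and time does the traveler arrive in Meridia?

Convert departure to UTC: 5:59 AM − 3:30 = 2:29 AM UTC on Dec 14.
Add 1 hour 5 minutes leg 1 → 3:34 AM UTC.
Add 5 hours 50 minutes layover in Manila → 9:24 AM UTC.
Add 2 hours and 52 minutes leg 2 → 12:16 PM UTC.
Add 6 hours and 55 minutes layover in Muscat → 7:11 PM UTC.
Add 12 hours and 7 minutes leg 3 → 7:18 AM UTC (Dec 15).
Meridia is UTC+8:45, so local arrival = 7:18 AM + 8:45 = 4:03 PM on Dec 15.

4:03 PM on Dec 15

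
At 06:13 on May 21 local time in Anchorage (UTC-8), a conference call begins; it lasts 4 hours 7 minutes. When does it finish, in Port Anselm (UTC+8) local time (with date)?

Port Anselm is 16:00 ahead of Anchorage.
After 4 hours 7 minutes it is 10:20 in Anchorage.
Shift by the zone difference: 10:20 + 16:00 = 02:20 on May 22 in Port Anselm.

02:20 on May 22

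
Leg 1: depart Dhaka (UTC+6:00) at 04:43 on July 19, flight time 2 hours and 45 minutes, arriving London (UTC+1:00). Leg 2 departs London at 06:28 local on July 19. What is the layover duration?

Convert departure to UTC: 04:43 − 6:00 = 22:43 UTC on Jul 18.
Add 2 hours 45 minutes flight time → 01:28 UTC (Jul 19).
London is UTC+1:00, so local arrival = 01:28 + 1:00 = 02:28 on Jul 19.
Layover = 06:28 − 02:28 = 4 hours.

4 hours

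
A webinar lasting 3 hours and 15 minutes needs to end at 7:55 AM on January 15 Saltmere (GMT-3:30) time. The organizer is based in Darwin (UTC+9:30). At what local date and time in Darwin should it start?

Target end time in UTC: 7:55 AM + 3:30 = 11:25 AM on Jan 15.
Subtract 3 hours and 15 minutes → start 8:10 AM UTC on Jan 15.
Darwin is UTC+9:30: 8:10 AM + 9:30 = 5:40 PM on Jan 15.

5:40 PM on January 15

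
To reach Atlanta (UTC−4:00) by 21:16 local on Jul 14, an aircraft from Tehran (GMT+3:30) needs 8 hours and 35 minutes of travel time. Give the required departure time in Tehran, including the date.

20:11 on July 14

Target arrival in UTC: 21:16 + 4:00 = 01:16 on Jul 15.
Subtract 8 hours and 35 minutes → departure 16:41 UTC on Jul 14.
Tehran is UTC+3:30: 16:41 + 3:30 = 20:11 on Jul 14.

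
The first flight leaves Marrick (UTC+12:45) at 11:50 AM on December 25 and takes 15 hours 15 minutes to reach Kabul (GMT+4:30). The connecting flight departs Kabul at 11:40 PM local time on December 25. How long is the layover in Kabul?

4 hours 50 minutes

Convert departure to UTC: 11:50 AM − 12:45 = 11:05 PM UTC on Dec 24.
Add 15 hours 15 minutes flight time → 2:20 PM UTC (Dec 25).
Kabul is UTC+4:30, so local arrival = 2:20 PM + 4:30 = 6:50 PM on Dec 25.
Layover = 11:40 PM − 6:50 PM = 4 hours 50 minutes.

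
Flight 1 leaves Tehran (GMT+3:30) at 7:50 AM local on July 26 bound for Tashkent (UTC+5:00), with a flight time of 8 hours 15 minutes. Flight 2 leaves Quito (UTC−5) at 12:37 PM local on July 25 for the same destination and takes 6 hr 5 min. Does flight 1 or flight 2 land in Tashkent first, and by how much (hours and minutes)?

the second, by 12 hours 53 minutes

Flight 1 in UTC: 7:50 AM − 3:30 = 4:20 AM on Jul 26.
+8 hours and 15 minutes → arrive 12:35 PM UTC on Jul 26.
Flight 2 in UTC: 12:37 PM + 5:00 = 5:37 PM on Jul 25.
+6 hours 5 minutes → arrive 11:42 PM UTC on Jul 25.
Flight 2 lands earlier by 12 hours 53 minutes.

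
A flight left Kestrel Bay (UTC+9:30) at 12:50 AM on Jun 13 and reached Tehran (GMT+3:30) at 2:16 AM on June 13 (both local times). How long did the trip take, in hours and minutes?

7 hours 26 minutes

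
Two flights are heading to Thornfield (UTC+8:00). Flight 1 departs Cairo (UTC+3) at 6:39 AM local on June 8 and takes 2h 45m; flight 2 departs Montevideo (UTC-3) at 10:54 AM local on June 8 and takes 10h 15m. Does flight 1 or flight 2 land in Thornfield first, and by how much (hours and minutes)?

the first, by 17 hours 45 minutes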